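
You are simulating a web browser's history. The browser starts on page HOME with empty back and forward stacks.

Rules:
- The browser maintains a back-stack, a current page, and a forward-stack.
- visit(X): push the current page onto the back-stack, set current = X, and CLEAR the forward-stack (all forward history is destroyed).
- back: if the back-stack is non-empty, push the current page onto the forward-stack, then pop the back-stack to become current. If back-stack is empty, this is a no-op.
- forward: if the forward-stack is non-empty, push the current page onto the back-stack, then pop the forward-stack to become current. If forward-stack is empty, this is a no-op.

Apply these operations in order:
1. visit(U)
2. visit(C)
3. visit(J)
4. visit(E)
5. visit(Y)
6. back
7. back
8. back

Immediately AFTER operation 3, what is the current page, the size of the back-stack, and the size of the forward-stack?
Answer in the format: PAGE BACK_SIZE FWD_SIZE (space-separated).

After 1 (visit(U)): cur=U back=1 fwd=0
After 2 (visit(C)): cur=C back=2 fwd=0
After 3 (visit(J)): cur=J back=3 fwd=0

J 3 0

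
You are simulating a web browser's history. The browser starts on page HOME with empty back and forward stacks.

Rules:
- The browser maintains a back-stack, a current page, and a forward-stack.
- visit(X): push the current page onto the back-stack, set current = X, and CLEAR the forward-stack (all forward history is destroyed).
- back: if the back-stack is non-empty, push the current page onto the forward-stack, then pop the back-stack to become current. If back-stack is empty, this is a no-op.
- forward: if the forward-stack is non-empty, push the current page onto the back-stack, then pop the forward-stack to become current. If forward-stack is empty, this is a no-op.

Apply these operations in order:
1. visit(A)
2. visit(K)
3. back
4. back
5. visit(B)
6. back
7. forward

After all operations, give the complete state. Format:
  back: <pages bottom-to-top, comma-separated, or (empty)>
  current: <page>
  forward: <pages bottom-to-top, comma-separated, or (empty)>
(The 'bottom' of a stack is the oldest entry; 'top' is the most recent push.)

Answer: back: HOME
current: B
forward: (empty)

Derivation:
After 1 (visit(A)): cur=A back=1 fwd=0
After 2 (visit(K)): cur=K back=2 fwd=0
After 3 (back): cur=A back=1 fwd=1
After 4 (back): cur=HOME back=0 fwd=2
After 5 (visit(B)): cur=B back=1 fwd=0
After 6 (back): cur=HOME back=0 fwd=1
After 7 (forward): cur=B back=1 fwd=0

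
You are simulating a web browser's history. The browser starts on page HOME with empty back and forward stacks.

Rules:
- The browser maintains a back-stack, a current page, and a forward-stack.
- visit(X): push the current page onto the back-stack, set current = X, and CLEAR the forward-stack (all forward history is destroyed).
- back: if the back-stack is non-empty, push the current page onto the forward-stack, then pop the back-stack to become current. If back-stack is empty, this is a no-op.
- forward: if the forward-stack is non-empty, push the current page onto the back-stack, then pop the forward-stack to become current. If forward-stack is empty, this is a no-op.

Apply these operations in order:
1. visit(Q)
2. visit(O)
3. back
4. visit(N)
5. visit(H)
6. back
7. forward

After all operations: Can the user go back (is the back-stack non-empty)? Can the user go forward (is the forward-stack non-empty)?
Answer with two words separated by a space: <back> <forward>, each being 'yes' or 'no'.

After 1 (visit(Q)): cur=Q back=1 fwd=0
After 2 (visit(O)): cur=O back=2 fwd=0
After 3 (back): cur=Q back=1 fwd=1
After 4 (visit(N)): cur=N back=2 fwd=0
After 5 (visit(H)): cur=H back=3 fwd=0
After 6 (back): cur=N back=2 fwd=1
After 7 (forward): cur=H back=3 fwd=0

Answer: yes no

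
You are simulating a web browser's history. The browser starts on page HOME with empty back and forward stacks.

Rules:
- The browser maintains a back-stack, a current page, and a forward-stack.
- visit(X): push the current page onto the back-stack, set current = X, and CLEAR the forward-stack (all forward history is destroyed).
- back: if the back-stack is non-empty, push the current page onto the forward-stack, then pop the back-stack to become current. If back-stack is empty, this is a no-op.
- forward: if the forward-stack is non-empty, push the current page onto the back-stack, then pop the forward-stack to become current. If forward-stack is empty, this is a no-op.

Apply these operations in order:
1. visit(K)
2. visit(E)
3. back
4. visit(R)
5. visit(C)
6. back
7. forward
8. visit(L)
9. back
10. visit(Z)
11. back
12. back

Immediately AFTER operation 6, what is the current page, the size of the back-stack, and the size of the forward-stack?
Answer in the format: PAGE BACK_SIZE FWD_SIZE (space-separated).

After 1 (visit(K)): cur=K back=1 fwd=0
After 2 (visit(E)): cur=E back=2 fwd=0
After 3 (back): cur=K back=1 fwd=1
After 4 (visit(R)): cur=R back=2 fwd=0
After 5 (visit(C)): cur=C back=3 fwd=0
After 6 (back): cur=R back=2 fwd=1

R 2 1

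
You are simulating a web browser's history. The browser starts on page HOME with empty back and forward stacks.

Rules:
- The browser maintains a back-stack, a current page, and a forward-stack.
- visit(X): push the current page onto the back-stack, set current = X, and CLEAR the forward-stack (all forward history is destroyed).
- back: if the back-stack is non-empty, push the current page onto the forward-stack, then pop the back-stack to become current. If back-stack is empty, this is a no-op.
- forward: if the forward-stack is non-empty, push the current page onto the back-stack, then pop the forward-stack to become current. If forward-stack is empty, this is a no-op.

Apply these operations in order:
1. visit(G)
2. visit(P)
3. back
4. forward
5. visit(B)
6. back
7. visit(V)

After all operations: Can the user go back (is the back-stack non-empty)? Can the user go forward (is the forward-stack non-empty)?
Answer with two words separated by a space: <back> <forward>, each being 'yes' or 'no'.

After 1 (visit(G)): cur=G back=1 fwd=0
After 2 (visit(P)): cur=P back=2 fwd=0
After 3 (back): cur=G back=1 fwd=1
After 4 (forward): cur=P back=2 fwd=0
After 5 (visit(B)): cur=B back=3 fwd=0
After 6 (back): cur=P back=2 fwd=1
After 7 (visit(V)): cur=V back=3 fwd=0

Answer: yes no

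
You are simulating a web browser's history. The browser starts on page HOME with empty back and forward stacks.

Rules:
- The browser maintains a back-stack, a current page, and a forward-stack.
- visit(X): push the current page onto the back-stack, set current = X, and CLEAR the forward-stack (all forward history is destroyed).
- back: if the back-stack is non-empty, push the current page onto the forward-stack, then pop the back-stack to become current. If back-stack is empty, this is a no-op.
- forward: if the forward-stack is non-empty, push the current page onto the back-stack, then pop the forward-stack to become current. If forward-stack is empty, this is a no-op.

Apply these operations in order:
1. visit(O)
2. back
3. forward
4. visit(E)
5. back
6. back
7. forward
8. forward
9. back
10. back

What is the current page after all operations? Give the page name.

Answer: HOME

Derivation:
After 1 (visit(O)): cur=O back=1 fwd=0
After 2 (back): cur=HOME back=0 fwd=1
After 3 (forward): cur=O back=1 fwd=0
After 4 (visit(E)): cur=E back=2 fwd=0
After 5 (back): cur=O back=1 fwd=1
After 6 (back): cur=HOME back=0 fwd=2
After 7 (forward): cur=O back=1 fwd=1
After 8 (forward): cur=E back=2 fwd=0
After 9 (back): cur=O back=1 fwd=1
After 10 (back): cur=HOME back=0 fwd=2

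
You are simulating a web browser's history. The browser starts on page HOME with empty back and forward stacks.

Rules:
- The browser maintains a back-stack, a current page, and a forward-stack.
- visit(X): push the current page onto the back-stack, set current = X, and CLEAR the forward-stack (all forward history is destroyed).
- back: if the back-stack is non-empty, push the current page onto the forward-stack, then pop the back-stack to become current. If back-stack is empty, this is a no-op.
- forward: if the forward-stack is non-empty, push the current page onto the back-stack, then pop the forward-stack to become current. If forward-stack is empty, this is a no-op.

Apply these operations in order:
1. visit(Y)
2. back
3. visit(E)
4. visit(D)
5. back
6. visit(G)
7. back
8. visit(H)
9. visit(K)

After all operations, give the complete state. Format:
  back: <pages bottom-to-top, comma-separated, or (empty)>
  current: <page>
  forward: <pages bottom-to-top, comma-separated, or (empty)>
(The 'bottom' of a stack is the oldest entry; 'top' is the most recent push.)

After 1 (visit(Y)): cur=Y back=1 fwd=0
After 2 (back): cur=HOME back=0 fwd=1
After 3 (visit(E)): cur=E back=1 fwd=0
After 4 (visit(D)): cur=D back=2 fwd=0
After 5 (back): cur=E back=1 fwd=1
After 6 (visit(G)): cur=G back=2 fwd=0
After 7 (back): cur=E back=1 fwd=1
After 8 (visit(H)): cur=H back=2 fwd=0
After 9 (visit(K)): cur=K back=3 fwd=0

Answer: back: HOME,E,H
current: K
forward: (empty)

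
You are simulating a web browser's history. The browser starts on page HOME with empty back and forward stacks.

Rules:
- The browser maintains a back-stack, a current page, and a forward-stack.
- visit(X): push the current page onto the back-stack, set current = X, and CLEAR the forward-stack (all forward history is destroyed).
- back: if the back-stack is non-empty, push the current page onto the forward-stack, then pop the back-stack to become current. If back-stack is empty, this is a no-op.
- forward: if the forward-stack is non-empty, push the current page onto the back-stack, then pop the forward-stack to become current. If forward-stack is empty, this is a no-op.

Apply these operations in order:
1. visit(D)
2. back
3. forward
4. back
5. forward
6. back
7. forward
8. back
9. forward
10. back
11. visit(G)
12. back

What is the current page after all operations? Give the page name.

Answer: HOME

Derivation:
After 1 (visit(D)): cur=D back=1 fwd=0
After 2 (back): cur=HOME back=0 fwd=1
After 3 (forward): cur=D back=1 fwd=0
After 4 (back): cur=HOME back=0 fwd=1
After 5 (forward): cur=D back=1 fwd=0
After 6 (back): cur=HOME back=0 fwd=1
After 7 (forward): cur=D back=1 fwd=0
After 8 (back): cur=HOME back=0 fwd=1
After 9 (forward): cur=D back=1 fwd=0
After 10 (back): cur=HOME back=0 fwd=1
After 11 (visit(G)): cur=G back=1 fwd=0
After 12 (back): cur=HOME back=0 fwd=1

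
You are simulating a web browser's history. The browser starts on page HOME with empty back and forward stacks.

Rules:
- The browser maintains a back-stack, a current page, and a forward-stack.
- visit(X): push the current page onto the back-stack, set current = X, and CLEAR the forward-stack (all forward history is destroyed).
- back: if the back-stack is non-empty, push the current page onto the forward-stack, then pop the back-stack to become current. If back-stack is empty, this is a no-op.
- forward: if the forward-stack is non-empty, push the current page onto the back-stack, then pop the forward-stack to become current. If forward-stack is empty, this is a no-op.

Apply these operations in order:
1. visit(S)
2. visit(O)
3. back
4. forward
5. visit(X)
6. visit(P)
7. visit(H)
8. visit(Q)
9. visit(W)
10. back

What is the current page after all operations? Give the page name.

Answer: Q

Derivation:
After 1 (visit(S)): cur=S back=1 fwd=0
After 2 (visit(O)): cur=O back=2 fwd=0
After 3 (back): cur=S back=1 fwd=1
After 4 (forward): cur=O back=2 fwd=0
After 5 (visit(X)): cur=X back=3 fwd=0
After 6 (visit(P)): cur=P back=4 fwd=0
After 7 (visit(H)): cur=H back=5 fwd=0
After 8 (visit(Q)): cur=Q back=6 fwd=0
After 9 (visit(W)): cur=W back=7 fwd=0
After 10 (back): cur=Q back=6 fwd=1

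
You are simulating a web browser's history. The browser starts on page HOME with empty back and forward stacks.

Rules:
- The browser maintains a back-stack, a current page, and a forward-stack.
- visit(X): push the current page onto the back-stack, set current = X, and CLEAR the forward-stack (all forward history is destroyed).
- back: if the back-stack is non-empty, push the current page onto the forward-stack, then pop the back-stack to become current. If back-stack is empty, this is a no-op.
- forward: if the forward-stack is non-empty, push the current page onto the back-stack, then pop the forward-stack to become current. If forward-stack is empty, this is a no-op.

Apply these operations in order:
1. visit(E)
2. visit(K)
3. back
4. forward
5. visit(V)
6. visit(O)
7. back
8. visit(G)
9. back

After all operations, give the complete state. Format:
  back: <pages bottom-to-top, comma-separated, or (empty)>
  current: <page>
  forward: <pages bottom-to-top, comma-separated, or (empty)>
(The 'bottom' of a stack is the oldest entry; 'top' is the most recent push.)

Answer: back: HOME,E,K
current: V
forward: G

Derivation:
After 1 (visit(E)): cur=E back=1 fwd=0
After 2 (visit(K)): cur=K back=2 fwd=0
After 3 (back): cur=E back=1 fwd=1
After 4 (forward): cur=K back=2 fwd=0
After 5 (visit(V)): cur=V back=3 fwd=0
After 6 (visit(O)): cur=O back=4 fwd=0
After 7 (back): cur=V back=3 fwd=1
After 8 (visit(G)): cur=G back=4 fwd=0
After 9 (back): cur=V back=3 fwd=1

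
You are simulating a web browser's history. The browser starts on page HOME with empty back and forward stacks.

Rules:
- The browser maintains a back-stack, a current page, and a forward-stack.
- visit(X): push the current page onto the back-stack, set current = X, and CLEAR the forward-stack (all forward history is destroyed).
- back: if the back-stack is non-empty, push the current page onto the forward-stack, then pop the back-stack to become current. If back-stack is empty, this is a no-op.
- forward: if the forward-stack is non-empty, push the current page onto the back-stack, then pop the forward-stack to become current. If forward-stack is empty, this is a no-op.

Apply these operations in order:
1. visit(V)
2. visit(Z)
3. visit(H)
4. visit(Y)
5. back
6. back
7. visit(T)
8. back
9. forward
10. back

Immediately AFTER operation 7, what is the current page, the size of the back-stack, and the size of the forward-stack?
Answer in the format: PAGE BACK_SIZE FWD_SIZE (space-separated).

After 1 (visit(V)): cur=V back=1 fwd=0
After 2 (visit(Z)): cur=Z back=2 fwd=0
After 3 (visit(H)): cur=H back=3 fwd=0
After 4 (visit(Y)): cur=Y back=4 fwd=0
After 5 (back): cur=H back=3 fwd=1
After 6 (back): cur=Z back=2 fwd=2
After 7 (visit(T)): cur=T back=3 fwd=0

T 3 0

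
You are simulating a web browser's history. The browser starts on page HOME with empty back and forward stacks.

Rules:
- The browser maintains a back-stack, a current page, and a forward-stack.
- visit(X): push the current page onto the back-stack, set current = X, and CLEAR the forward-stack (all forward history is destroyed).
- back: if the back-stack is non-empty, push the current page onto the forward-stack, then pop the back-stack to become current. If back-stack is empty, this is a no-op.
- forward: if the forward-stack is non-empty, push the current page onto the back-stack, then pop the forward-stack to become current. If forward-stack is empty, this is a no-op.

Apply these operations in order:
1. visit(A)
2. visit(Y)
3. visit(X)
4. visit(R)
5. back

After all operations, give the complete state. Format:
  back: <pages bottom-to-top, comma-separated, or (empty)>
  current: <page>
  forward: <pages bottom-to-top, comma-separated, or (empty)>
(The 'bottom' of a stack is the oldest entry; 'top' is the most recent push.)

After 1 (visit(A)): cur=A back=1 fwd=0
After 2 (visit(Y)): cur=Y back=2 fwd=0
After 3 (visit(X)): cur=X back=3 fwd=0
After 4 (visit(R)): cur=R back=4 fwd=0
After 5 (back): cur=X back=3 fwd=1

Answer: back: HOME,A,Y
current: X
forward: R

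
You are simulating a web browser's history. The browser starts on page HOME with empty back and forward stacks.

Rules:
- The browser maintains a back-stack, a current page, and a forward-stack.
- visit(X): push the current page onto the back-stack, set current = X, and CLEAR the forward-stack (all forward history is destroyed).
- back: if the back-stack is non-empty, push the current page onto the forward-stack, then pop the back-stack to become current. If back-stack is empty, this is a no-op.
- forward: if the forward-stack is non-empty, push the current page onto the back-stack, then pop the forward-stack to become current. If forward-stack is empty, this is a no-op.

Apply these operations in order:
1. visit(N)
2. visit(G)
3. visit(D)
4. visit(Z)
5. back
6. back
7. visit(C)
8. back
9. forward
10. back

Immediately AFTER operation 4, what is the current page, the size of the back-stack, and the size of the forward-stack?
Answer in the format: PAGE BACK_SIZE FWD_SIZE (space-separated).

After 1 (visit(N)): cur=N back=1 fwd=0
After 2 (visit(G)): cur=G back=2 fwd=0
After 3 (visit(D)): cur=D back=3 fwd=0
After 4 (visit(Z)): cur=Z back=4 fwd=0

Z 4 0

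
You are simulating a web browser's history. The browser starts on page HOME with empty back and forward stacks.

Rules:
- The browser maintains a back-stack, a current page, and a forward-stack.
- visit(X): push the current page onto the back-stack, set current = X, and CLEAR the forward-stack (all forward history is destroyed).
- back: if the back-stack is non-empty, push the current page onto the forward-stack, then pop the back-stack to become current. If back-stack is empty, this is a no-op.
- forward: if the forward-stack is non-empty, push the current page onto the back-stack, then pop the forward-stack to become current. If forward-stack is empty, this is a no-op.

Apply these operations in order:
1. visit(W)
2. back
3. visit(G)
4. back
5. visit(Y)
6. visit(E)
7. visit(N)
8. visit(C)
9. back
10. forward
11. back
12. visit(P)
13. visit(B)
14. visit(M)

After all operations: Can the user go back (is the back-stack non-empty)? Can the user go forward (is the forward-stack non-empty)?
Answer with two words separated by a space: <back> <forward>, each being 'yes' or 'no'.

After 1 (visit(W)): cur=W back=1 fwd=0
After 2 (back): cur=HOME back=0 fwd=1
After 3 (visit(G)): cur=G back=1 fwd=0
After 4 (back): cur=HOME back=0 fwd=1
After 5 (visit(Y)): cur=Y back=1 fwd=0
After 6 (visit(E)): cur=E back=2 fwd=0
After 7 (visit(N)): cur=N back=3 fwd=0
After 8 (visit(C)): cur=C back=4 fwd=0
After 9 (back): cur=N back=3 fwd=1
After 10 (forward): cur=C back=4 fwd=0
After 11 (back): cur=N back=3 fwd=1
After 12 (visit(P)): cur=P back=4 fwd=0
After 13 (visit(B)): cur=B back=5 fwd=0
After 14 (visit(M)): cur=M back=6 fwd=0

Answer: yes no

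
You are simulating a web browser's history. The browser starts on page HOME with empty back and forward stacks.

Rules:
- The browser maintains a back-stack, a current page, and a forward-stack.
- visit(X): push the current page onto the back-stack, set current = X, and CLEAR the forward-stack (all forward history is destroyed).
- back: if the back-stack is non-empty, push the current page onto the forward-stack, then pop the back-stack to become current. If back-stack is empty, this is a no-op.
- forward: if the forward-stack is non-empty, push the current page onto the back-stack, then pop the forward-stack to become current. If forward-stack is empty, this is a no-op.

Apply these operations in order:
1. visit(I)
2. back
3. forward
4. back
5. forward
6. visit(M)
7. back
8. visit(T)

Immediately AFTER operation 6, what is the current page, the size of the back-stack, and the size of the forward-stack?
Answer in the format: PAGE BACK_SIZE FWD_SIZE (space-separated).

After 1 (visit(I)): cur=I back=1 fwd=0
After 2 (back): cur=HOME back=0 fwd=1
After 3 (forward): cur=I back=1 fwd=0
After 4 (back): cur=HOME back=0 fwd=1
After 5 (forward): cur=I back=1 fwd=0
After 6 (visit(M)): cur=M back=2 fwd=0

M 2 0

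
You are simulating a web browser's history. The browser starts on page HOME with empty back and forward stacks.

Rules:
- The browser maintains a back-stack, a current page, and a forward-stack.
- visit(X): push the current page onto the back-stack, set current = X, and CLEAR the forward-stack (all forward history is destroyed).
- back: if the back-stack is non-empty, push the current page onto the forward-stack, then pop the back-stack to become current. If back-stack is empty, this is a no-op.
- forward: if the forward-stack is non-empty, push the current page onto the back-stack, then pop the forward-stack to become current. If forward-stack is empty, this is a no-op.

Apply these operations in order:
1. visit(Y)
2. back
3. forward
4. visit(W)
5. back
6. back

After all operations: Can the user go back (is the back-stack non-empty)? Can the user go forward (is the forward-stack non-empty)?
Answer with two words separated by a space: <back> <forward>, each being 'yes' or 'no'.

Answer: no yes

Derivation:
After 1 (visit(Y)): cur=Y back=1 fwd=0
After 2 (back): cur=HOME back=0 fwd=1
After 3 (forward): cur=Y back=1 fwd=0
After 4 (visit(W)): cur=W back=2 fwd=0
After 5 (back): cur=Y back=1 fwd=1
After 6 (back): cur=HOME back=0 fwd=2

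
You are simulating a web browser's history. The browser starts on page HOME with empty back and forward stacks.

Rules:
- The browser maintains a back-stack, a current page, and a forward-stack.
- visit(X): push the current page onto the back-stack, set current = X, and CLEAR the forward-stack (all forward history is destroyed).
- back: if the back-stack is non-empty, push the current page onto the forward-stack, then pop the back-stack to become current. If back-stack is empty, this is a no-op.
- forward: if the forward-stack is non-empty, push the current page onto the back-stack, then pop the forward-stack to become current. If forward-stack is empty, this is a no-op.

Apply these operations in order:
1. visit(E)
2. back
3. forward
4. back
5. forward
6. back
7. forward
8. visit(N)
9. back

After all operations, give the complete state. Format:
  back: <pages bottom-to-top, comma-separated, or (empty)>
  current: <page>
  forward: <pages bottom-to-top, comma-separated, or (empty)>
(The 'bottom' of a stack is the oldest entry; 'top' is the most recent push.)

Answer: back: HOME
current: E
forward: N

Derivation:
After 1 (visit(E)): cur=E back=1 fwd=0
After 2 (back): cur=HOME back=0 fwd=1
After 3 (forward): cur=E back=1 fwd=0
After 4 (back): cur=HOME back=0 fwd=1
After 5 (forward): cur=E back=1 fwd=0
After 6 (back): cur=HOME back=0 fwd=1
After 7 (forward): cur=E back=1 fwd=0
After 8 (visit(N)): cur=N back=2 fwd=0
After 9 (back): cur=E back=1 fwd=1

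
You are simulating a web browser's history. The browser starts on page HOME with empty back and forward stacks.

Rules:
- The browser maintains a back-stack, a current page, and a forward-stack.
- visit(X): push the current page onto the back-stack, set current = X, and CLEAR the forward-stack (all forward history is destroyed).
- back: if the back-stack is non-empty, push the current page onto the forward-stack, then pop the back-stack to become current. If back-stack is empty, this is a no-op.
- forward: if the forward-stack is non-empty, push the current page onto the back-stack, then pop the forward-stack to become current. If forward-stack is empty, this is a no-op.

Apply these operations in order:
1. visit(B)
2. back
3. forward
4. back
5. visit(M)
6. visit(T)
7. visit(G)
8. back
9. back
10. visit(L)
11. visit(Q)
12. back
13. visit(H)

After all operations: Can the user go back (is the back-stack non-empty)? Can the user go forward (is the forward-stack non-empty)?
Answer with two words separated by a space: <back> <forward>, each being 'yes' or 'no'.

After 1 (visit(B)): cur=B back=1 fwd=0
After 2 (back): cur=HOME back=0 fwd=1
After 3 (forward): cur=B back=1 fwd=0
After 4 (back): cur=HOME back=0 fwd=1
After 5 (visit(M)): cur=M back=1 fwd=0
After 6 (visit(T)): cur=T back=2 fwd=0
After 7 (visit(G)): cur=G back=3 fwd=0
After 8 (back): cur=T back=2 fwd=1
After 9 (back): cur=M back=1 fwd=2
After 10 (visit(L)): cur=L back=2 fwd=0
After 11 (visit(Q)): cur=Q back=3 fwd=0
After 12 (back): cur=L back=2 fwd=1
After 13 (visit(H)): cur=H back=3 fwd=0

Answer: yes no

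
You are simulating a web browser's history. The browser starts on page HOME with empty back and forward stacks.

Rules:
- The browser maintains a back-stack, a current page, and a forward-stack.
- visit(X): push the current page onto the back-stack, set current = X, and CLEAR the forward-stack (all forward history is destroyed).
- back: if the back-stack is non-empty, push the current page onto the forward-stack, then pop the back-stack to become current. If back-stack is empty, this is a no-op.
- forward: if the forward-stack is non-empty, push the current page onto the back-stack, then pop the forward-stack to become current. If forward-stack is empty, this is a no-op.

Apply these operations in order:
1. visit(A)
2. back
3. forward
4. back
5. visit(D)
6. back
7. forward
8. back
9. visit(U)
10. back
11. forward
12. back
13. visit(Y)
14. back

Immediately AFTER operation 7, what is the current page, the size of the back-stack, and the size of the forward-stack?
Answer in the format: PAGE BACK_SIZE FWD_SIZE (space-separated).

After 1 (visit(A)): cur=A back=1 fwd=0
After 2 (back): cur=HOME back=0 fwd=1
After 3 (forward): cur=A back=1 fwd=0
After 4 (back): cur=HOME back=0 fwd=1
After 5 (visit(D)): cur=D back=1 fwd=0
After 6 (back): cur=HOME back=0 fwd=1
After 7 (forward): cur=D back=1 fwd=0

D 1 0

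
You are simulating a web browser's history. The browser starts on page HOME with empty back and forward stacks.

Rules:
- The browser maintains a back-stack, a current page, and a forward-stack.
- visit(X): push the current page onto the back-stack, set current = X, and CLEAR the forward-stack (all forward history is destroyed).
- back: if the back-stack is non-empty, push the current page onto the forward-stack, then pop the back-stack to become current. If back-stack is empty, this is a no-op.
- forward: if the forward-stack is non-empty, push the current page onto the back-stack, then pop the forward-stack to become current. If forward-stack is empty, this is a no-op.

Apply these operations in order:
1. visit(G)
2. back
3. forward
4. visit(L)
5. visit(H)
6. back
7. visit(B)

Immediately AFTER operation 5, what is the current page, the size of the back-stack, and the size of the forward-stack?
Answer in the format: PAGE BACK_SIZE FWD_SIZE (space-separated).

After 1 (visit(G)): cur=G back=1 fwd=0
After 2 (back): cur=HOME back=0 fwd=1
After 3 (forward): cur=G back=1 fwd=0
After 4 (visit(L)): cur=L back=2 fwd=0
After 5 (visit(H)): cur=H back=3 fwd=0

H 3 0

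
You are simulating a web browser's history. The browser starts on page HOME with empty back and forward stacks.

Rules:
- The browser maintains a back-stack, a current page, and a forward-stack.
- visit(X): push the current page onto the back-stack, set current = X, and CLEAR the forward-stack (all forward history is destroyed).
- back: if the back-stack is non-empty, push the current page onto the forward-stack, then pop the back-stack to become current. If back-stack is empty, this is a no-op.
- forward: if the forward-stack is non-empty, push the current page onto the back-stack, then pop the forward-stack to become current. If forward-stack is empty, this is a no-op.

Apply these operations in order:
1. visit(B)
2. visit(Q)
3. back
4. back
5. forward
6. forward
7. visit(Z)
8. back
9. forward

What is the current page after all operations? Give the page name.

Answer: Z

Derivation:
After 1 (visit(B)): cur=B back=1 fwd=0
After 2 (visit(Q)): cur=Q back=2 fwd=0
After 3 (back): cur=B back=1 fwd=1
After 4 (back): cur=HOME back=0 fwd=2
After 5 (forward): cur=B back=1 fwd=1
After 6 (forward): cur=Q back=2 fwd=0
After 7 (visit(Z)): cur=Z back=3 fwd=0
After 8 (back): cur=Q back=2 fwd=1
After 9 (forward): cur=Z back=3 fwd=0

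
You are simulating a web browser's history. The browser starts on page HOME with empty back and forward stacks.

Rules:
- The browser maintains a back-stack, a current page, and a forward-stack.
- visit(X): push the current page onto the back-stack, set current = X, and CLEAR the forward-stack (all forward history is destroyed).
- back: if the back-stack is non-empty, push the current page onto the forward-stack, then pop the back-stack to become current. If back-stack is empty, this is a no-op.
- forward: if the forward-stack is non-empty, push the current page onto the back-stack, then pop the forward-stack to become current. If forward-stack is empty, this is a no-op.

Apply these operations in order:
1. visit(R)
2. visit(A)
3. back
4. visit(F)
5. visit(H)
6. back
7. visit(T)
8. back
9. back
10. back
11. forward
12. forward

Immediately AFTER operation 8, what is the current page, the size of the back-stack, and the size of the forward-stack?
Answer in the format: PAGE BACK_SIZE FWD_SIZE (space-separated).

After 1 (visit(R)): cur=R back=1 fwd=0
After 2 (visit(A)): cur=A back=2 fwd=0
After 3 (back): cur=R back=1 fwd=1
After 4 (visit(F)): cur=F back=2 fwd=0
After 5 (visit(H)): cur=H back=3 fwd=0
After 6 (back): cur=F back=2 fwd=1
After 7 (visit(T)): cur=T back=3 fwd=0
After 8 (back): cur=F back=2 fwd=1

F 2 1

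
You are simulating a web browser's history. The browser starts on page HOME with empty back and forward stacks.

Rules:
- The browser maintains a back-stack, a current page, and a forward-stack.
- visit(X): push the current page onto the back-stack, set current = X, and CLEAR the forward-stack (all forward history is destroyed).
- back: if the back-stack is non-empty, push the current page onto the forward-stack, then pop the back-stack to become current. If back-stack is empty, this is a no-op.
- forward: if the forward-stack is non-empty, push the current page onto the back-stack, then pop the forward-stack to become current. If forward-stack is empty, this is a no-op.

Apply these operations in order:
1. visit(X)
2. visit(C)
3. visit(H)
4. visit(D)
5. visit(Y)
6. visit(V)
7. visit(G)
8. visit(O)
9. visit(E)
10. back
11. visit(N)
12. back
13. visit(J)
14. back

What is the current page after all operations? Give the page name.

Answer: O

Derivation:
After 1 (visit(X)): cur=X back=1 fwd=0
After 2 (visit(C)): cur=C back=2 fwd=0
After 3 (visit(H)): cur=H back=3 fwd=0
After 4 (visit(D)): cur=D back=4 fwd=0
After 5 (visit(Y)): cur=Y back=5 fwd=0
After 6 (visit(V)): cur=V back=6 fwd=0
After 7 (visit(G)): cur=G back=7 fwd=0
After 8 (visit(O)): cur=O back=8 fwd=0
After 9 (visit(E)): cur=E back=9 fwd=0
After 10 (back): cur=O back=8 fwd=1
After 11 (visit(N)): cur=N back=9 fwd=0
After 12 (back): cur=O back=8 fwd=1
After 13 (visit(J)): cur=J back=9 fwd=0
After 14 (back): cur=O back=8 fwd=1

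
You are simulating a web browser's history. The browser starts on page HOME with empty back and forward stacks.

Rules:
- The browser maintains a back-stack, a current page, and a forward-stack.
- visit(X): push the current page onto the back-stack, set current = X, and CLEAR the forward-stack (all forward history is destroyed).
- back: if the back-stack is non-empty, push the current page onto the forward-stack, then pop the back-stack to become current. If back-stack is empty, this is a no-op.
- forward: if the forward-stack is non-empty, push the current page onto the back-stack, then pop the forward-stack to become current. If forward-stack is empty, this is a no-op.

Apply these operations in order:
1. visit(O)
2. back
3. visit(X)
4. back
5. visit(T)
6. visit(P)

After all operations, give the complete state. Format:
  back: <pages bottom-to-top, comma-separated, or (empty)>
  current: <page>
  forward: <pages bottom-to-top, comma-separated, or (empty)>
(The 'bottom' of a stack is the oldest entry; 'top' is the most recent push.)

Answer: back: HOME,T
current: P
forward: (empty)

Derivation:
After 1 (visit(O)): cur=O back=1 fwd=0
After 2 (back): cur=HOME back=0 fwd=1
After 3 (visit(X)): cur=X back=1 fwd=0
After 4 (back): cur=HOME back=0 fwd=1
After 5 (visit(T)): cur=T back=1 fwd=0
After 6 (visit(P)): cur=P back=2 fwd=0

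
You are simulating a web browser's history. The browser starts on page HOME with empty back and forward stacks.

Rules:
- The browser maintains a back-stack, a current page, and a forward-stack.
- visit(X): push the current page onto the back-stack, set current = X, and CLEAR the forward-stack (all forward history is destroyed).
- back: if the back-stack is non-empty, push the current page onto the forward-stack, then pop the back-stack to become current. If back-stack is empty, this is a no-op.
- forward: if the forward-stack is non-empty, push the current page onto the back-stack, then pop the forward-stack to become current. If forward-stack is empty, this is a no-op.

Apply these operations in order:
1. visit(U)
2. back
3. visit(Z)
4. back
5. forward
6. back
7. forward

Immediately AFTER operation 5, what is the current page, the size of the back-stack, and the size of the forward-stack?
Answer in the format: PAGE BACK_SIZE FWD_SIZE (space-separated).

After 1 (visit(U)): cur=U back=1 fwd=0
After 2 (back): cur=HOME back=0 fwd=1
After 3 (visit(Z)): cur=Z back=1 fwd=0
After 4 (back): cur=HOME back=0 fwd=1
After 5 (forward): cur=Z back=1 fwd=0

Z 1 0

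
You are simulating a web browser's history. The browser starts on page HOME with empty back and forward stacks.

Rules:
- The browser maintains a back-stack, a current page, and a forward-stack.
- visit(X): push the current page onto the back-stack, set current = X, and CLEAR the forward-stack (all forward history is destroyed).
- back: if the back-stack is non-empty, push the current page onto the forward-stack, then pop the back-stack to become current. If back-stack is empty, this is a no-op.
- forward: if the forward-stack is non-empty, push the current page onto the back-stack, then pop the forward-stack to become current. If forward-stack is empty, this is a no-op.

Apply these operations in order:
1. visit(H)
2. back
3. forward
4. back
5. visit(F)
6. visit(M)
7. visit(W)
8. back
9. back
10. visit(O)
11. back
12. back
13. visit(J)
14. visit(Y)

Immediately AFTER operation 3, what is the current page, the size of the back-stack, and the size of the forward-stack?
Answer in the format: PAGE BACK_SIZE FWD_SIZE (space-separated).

After 1 (visit(H)): cur=H back=1 fwd=0
After 2 (back): cur=HOME back=0 fwd=1
After 3 (forward): cur=H back=1 fwd=0

H 1 0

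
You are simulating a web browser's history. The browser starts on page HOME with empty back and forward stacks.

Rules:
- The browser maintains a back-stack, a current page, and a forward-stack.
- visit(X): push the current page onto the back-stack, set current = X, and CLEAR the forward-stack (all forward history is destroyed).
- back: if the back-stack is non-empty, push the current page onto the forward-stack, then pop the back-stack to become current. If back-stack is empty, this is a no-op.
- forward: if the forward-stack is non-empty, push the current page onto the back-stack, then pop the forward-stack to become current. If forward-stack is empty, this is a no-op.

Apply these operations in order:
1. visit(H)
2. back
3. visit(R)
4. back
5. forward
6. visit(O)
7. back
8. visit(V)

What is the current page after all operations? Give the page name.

Answer: V

Derivation:
After 1 (visit(H)): cur=H back=1 fwd=0
After 2 (back): cur=HOME back=0 fwd=1
After 3 (visit(R)): cur=R back=1 fwd=0
After 4 (back): cur=HOME back=0 fwd=1
After 5 (forward): cur=R back=1 fwd=0
After 6 (visit(O)): cur=O back=2 fwd=0
After 7 (back): cur=R back=1 fwd=1
After 8 (visit(V)): cur=V back=2 fwd=0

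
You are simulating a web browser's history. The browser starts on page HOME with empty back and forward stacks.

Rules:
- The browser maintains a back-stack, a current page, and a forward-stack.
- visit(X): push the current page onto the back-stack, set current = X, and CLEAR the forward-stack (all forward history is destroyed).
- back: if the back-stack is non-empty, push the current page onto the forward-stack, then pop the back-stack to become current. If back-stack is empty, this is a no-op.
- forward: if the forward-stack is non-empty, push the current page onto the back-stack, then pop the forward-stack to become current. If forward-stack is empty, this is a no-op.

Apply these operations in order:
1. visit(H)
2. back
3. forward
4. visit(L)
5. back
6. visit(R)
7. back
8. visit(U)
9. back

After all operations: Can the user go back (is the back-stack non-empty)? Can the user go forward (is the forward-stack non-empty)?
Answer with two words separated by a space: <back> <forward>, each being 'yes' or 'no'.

Answer: yes yes

Derivation:
After 1 (visit(H)): cur=H back=1 fwd=0
After 2 (back): cur=HOME back=0 fwd=1
After 3 (forward): cur=H back=1 fwd=0
After 4 (visit(L)): cur=L back=2 fwd=0
After 5 (back): cur=H back=1 fwd=1
After 6 (visit(R)): cur=R back=2 fwd=0
After 7 (back): cur=H back=1 fwd=1
After 8 (visit(U)): cur=U back=2 fwd=0
After 9 (back): cur=H back=1 fwd=1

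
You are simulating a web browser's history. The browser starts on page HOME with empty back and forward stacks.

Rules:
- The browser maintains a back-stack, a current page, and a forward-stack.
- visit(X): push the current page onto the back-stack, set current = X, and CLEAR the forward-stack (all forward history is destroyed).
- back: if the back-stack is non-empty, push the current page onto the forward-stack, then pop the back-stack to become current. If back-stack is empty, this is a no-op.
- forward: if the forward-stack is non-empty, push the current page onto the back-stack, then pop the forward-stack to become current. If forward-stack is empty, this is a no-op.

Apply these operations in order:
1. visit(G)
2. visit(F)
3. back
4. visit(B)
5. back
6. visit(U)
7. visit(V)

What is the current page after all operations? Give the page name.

After 1 (visit(G)): cur=G back=1 fwd=0
After 2 (visit(F)): cur=F back=2 fwd=0
After 3 (back): cur=G back=1 fwd=1
After 4 (visit(B)): cur=B back=2 fwd=0
After 5 (back): cur=G back=1 fwd=1
After 6 (visit(U)): cur=U back=2 fwd=0
After 7 (visit(V)): cur=V back=3 fwd=0

Answer: V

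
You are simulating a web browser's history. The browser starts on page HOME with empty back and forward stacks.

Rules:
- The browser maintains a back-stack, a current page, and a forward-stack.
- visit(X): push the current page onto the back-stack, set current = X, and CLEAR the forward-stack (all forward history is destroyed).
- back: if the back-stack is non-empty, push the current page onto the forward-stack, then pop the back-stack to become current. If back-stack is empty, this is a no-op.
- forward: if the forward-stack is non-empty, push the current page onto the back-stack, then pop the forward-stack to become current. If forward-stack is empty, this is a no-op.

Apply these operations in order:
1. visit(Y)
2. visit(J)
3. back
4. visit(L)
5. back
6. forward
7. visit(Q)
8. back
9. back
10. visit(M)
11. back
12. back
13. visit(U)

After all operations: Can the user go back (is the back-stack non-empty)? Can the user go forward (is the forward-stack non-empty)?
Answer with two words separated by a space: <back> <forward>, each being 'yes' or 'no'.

Answer: yes no

Derivation:
After 1 (visit(Y)): cur=Y back=1 fwd=0
After 2 (visit(J)): cur=J back=2 fwd=0
After 3 (back): cur=Y back=1 fwd=1
After 4 (visit(L)): cur=L back=2 fwd=0
After 5 (back): cur=Y back=1 fwd=1
After 6 (forward): cur=L back=2 fwd=0
After 7 (visit(Q)): cur=Q back=3 fwd=0
After 8 (back): cur=L back=2 fwd=1
After 9 (back): cur=Y back=1 fwd=2
After 10 (visit(M)): cur=M back=2 fwd=0
After 11 (back): cur=Y back=1 fwd=1
After 12 (back): cur=HOME back=0 fwd=2
After 13 (visit(U)): cur=U back=1 fwd=0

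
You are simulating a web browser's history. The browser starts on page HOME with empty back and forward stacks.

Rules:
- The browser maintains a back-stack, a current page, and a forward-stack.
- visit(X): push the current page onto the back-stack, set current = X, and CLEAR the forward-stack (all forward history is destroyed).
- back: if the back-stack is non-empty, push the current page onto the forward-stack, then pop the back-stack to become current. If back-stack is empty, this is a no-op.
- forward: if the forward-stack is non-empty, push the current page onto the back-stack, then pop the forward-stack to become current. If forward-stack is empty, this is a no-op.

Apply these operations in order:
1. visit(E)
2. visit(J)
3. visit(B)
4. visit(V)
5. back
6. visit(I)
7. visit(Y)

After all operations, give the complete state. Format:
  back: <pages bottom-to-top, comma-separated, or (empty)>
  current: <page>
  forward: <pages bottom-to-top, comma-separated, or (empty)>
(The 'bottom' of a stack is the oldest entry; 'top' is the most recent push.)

After 1 (visit(E)): cur=E back=1 fwd=0
After 2 (visit(J)): cur=J back=2 fwd=0
After 3 (visit(B)): cur=B back=3 fwd=0
After 4 (visit(V)): cur=V back=4 fwd=0
After 5 (back): cur=B back=3 fwd=1
After 6 (visit(I)): cur=I back=4 fwd=0
After 7 (visit(Y)): cur=Y back=5 fwd=0

Answer: back: HOME,E,J,B,I
current: Y
forward: (empty)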